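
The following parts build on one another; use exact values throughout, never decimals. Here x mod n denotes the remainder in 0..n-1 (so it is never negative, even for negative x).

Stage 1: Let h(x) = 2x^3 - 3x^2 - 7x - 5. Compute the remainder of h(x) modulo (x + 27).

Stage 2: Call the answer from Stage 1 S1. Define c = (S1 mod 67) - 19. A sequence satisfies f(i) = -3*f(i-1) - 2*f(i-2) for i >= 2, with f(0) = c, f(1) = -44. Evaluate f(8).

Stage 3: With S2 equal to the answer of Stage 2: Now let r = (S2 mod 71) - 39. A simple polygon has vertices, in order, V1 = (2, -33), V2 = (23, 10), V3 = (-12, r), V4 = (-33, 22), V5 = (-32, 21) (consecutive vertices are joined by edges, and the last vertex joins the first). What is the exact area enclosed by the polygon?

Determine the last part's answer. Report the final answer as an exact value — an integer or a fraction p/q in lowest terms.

998

Stage 1: remainder = value at the root: 2*(-27)^3 - 3*(-27)^2 - 7*(-27)^1 - 5 = (-39366) + (-2187) + (189) + (-5) = -41369; answer -41369
Stage 2: S1 = -41369; c = 18; f(2) = -3*(-44) - 2*(18) = 96; iterating: f(2)=96, f(3)=-200, f(4)=408, f(5)=-824, f(6)=1656, f(7)=-3320, f(8)=6648; answer 6648
Stage 3: S2 = 6648; r = 6; cross terms: (2*10 - 23*-33)=779, (23*6 - -12*10)=258, (-12*22 - -33*6)=-66, (-33*21 - -32*22)=11, (-32*-33 - 2*21)=1014; twice the area = |1996| = 1996; area = 998; answer 998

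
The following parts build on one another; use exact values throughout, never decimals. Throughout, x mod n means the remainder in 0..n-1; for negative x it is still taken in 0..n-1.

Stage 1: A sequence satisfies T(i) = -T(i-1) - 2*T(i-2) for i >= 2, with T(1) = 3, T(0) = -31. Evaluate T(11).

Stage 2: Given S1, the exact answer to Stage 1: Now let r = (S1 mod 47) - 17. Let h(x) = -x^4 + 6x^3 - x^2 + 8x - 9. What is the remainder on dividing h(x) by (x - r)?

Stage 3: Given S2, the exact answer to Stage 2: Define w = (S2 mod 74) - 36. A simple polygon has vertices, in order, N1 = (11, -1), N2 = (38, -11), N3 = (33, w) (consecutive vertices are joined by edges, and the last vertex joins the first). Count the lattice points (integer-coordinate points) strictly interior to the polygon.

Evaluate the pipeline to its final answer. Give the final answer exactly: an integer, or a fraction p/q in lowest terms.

78

Stage 1: T(2) = -1*(3) - 2*(-31) = 59; iterating: T(2)=59, T(3)=-65, T(4)=-53, T(5)=183, T(6)=-77, T(7)=-289, T(8)=443, T(9)=135, T(10)=-1021, T(11)=751; answer 751
Stage 2: S1 = 751; r = 29; remainder = value at the root: -1*(29)^4 + 6*(29)^3 - 1*(29)^2 + 8*(29)^1 - 9 = (-707281) + (146334) + (-841) + (232) + (-9) = -561565; answer -561565
Stage 3: S2 = -561565; w = -15; cross terms: (11*-11 - 38*-1)=-83, (38*-15 - 33*-11)=-207, (33*-1 - 11*-15)=132; twice the area = |-158| = 158; area = 79; boundary points = 1 + 1 + 2 = 4; strictly interior points = area - boundary/2 + 1 = 78; answer 78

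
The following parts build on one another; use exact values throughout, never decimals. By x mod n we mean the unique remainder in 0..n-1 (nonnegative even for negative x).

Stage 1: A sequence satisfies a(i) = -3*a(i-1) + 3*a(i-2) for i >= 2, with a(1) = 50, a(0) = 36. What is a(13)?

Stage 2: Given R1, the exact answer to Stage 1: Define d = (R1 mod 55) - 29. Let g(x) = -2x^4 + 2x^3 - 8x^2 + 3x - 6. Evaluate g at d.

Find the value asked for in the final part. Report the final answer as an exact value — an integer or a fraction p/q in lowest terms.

-83936

Stage 1: a(2) = -3*(50) + 3*(36) = -42; iterating: a(2)=-42, a(3)=276, a(4)=-954, a(5)=3690, a(6)=-13932, a(7)=52866, a(8)=-200394, a(9)=759780, a(10)=-2880522, a(11)=10920906, a(12)=-41404284, a(13)=156975570; answer 156975570
Stage 2: R1 = 156975570; d = -14; -2*(-14)^4 + 2*(-14)^3 - 8*(-14)^2 + 3*(-14)^1 - 6 = (-76832) + (-5488) + (-1568) + (-42) + (-6) = -83936; answer -83936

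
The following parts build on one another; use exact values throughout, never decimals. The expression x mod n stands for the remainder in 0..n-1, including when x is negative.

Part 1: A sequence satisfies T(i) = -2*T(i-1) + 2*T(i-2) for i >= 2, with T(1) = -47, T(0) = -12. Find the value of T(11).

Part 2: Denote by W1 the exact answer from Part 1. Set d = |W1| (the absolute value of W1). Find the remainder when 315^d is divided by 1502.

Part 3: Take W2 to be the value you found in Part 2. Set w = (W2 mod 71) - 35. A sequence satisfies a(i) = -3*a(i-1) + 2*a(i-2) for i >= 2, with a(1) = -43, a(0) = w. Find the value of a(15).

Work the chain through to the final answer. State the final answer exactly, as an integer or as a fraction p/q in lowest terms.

-2065135673

Part 1: T(2) = -2*(-47) + 2*(-12) = 70; iterating: T(2)=70, T(3)=-234, T(4)=608, T(5)=-1684, T(6)=4584, T(7)=-12536, T(8)=34240, T(9)=-93552, T(10)=255584, T(11)=-698272; answer -698272
Part 2: W1 = -698272; d = 698272; squarings mod 1502: 315^1=315, 315^2=93, 315^4=1139, 315^8=1095, 315^16=429, 315^32=797, 315^64=1365, 315^128=745, 315^256=787, 315^512=545, 315^1024=1131, 315^2048=959, 315^4096=457, 315^8192=71, 315^16384=535, 315^32768=845, 315^65536=575, 315^131072=185, 315^262144=1181, 315^524288=905; 315^698272 = 315^32 * 315^128 * 315^256 * 315^512 * 315^1024 * 315^8192 * 315^32768 * 315^131072 * 315^524288 = 1175 (mod 1502); answer 1175
Part 3: W2 = 1175; w = 4; a(2) = -3*(-43) + 2*(4) = 137; iterating: a(2)=137, a(3)=-497, a(4)=1765, a(5)=-6289, a(6)=22397, a(7)=-79769, a(8)=284101, a(9)=-1011841, a(10)=3603725, a(11)=-12834857, a(12)=45712021, a(13)=-162805777, a(14)=579841373, a(15)=-2065135673; answer -2065135673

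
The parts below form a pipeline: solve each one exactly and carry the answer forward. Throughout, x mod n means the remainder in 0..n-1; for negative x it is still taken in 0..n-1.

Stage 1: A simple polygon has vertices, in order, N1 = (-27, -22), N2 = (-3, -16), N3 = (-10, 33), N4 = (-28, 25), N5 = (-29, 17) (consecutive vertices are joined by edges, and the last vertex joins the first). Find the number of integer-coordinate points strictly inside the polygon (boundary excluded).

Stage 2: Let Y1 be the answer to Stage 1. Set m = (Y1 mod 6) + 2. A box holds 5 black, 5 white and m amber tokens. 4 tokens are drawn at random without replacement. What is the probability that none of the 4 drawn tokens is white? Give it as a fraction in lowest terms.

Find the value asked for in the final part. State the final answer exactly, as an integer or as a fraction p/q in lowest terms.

Stage 1: cross terms: (-27*-16 - -3*-22)=366, (-3*33 - -10*-16)=-259, (-10*25 - -28*33)=674, (-28*17 - -29*25)=249, (-29*-22 - -27*17)=1097; twice the area = |2127| = 2127; area = 2127/2; boundary points = 6 + 7 + 2 + 1 + 1 = 17; strictly interior points = area - boundary/2 + 1 = 1056; answer 1056
Stage 2: Y1 = 1056; m = 2; total draws C(12,4) = 495; favorable C(7,4) = 35; P = 7/99; answer 7/99

7/99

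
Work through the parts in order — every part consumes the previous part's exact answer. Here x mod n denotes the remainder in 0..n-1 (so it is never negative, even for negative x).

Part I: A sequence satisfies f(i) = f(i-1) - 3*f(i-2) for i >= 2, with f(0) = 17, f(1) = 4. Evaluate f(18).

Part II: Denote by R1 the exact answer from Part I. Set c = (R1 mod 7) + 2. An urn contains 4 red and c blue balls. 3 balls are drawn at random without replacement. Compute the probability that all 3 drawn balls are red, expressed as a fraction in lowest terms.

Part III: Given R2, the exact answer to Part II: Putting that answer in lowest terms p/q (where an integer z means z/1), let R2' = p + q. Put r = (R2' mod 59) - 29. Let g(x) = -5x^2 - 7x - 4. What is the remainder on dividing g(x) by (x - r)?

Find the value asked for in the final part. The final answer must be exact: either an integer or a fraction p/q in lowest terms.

Part I: f(2) = 1*(4) - 3*(17) = -47; iterating: f(2)=-47, f(3)=-59, f(4)=82, f(5)=259, f(6)=13, f(7)=-764, f(8)=-803, f(9)=1489, f(10)=3898, f(11)=-569, f(12)=-12263, f(13)=-10556, f(14)=26233, f(15)=57901, f(16)=-20798, f(17)=-194501, f(18)=-132107; answer -132107
Part II: R1 = -132107; c = 6; total draws C(10,3) = 120; favorable C(4,3) = 4; P = 1/30; answer 1/30
Part III: R2 = 1/30; threaded value p + q = 31; r = 2; remainder = value at the root: -5*(2)^2 - 7*(2)^1 - 4 = (-20) + (-14) + (-4) = -38; answer -38

-38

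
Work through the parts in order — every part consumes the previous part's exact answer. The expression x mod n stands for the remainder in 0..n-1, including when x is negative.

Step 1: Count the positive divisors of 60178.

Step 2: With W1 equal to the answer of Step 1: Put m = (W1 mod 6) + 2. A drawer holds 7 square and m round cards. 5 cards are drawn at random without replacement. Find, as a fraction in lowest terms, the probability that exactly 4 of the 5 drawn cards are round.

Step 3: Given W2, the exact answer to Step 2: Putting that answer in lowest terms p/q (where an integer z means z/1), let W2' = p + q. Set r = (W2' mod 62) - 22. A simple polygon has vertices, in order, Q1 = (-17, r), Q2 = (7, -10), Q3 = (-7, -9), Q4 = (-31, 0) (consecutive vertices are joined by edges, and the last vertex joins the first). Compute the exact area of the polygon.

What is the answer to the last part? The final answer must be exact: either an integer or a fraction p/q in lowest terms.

Step 1: 60178 = 2 * 30089; number of divisors = (1+1) * (1+1) = 4; answer 4
Step 2: W1 = 4; m = 6; total draws C(13,5) = 1287; favorable C(6,4)*C(7,1) = 105; P = 35/429; answer 35/429
Step 3: W2 = 35/429; threaded value p + q = 464; r = 8; cross terms: (-17*-10 - 7*8)=114, (7*-9 - -7*-10)=-133, (-7*0 - -31*-9)=-279, (-31*8 - -17*0)=-248; twice the area = |-546| = 546; area = 273; answer 273

273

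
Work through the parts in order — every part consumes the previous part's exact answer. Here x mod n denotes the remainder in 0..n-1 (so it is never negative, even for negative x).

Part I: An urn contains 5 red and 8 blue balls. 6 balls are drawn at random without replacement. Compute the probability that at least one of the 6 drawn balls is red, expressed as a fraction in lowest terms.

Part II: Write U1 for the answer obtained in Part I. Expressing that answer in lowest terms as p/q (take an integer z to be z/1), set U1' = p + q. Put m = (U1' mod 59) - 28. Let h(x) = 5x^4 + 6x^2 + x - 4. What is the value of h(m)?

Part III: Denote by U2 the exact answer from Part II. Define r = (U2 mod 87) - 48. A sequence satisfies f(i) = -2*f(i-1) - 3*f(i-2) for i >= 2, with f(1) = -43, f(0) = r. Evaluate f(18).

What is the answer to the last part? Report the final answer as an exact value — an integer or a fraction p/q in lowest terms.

-975757

Part I: total draws C(13,6) = 1716; complement C(8,6) = 28; favorable 1716 - 28 = 1688; P = 422/429; answer 422/429
Part II: U1 = 422/429; threaded value p + q = 851; m = -3; 5*(-3)^4 + 6*(-3)^2 + 1*(-3)^1 - 4 = (405) + (54) + (-3) + (-4) = 452; answer 452
Part III: U2 = 452; r = -31; f(2) = -2*(-43) - 3*(-31) = 179; iterating: f(2)=179, f(3)=-229, f(4)=-79, f(5)=845, f(6)=-1453, f(7)=371, f(8)=3617, f(9)=-8347, f(10)=5843, f(11)=13355, f(12)=-44239, f(13)=48413, f(14)=35891, f(15)=-217021, f(16)=326369, f(17)=-1675, f(18)=-975757; answer -975757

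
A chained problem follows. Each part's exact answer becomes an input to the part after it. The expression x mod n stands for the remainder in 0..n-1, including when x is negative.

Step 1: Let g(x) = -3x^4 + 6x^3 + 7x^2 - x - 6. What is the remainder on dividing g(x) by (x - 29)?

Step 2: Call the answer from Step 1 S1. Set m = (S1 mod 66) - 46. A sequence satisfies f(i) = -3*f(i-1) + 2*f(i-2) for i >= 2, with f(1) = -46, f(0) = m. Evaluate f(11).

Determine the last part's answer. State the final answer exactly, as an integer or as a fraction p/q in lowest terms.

Step 1: remainder = value at the root: -3*(29)^4 + 6*(29)^3 + 7*(29)^2 - 1*(29)^1 - 6 = (-2121843) + (146334) + (5887) + (-29) + (-6) = -1969657; answer -1969657
Step 2: S1 = -1969657; m = 1; f(2) = -3*(-46) + 2*(1) = 140; iterating: f(2)=140, f(3)=-512, f(4)=1816, f(5)=-6472, f(6)=23048, f(7)=-82088, f(8)=292360, f(9)=-1041256, f(10)=3708488, f(11)=-13207976; answer -13207976

-13207976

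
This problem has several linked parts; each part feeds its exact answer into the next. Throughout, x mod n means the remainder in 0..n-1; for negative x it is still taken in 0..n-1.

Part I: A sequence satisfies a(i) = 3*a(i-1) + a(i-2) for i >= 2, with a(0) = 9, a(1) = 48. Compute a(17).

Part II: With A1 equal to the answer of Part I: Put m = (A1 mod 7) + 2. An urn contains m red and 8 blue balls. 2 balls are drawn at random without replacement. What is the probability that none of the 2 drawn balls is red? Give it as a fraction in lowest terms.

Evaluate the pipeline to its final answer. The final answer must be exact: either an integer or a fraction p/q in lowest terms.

7/30

Part I: a(2) = 3*(48) + 1*(9) = 153; iterating: a(2)=153, a(3)=507, a(4)=1674, a(5)=5529, a(6)=18261, a(7)=60312, a(8)=199197, a(9)=657903, a(10)=2172906, a(11)=7176621, a(12)=23702769, a(13)=78284928, a(14)=258557553, a(15)=853957587, a(16)=2820430314, a(17)=9315248529; answer 9315248529
Part II: A1 = 9315248529; m = 8; total draws C(16,2) = 120; favorable C(8,2) = 28; P = 7/30; answer 7/30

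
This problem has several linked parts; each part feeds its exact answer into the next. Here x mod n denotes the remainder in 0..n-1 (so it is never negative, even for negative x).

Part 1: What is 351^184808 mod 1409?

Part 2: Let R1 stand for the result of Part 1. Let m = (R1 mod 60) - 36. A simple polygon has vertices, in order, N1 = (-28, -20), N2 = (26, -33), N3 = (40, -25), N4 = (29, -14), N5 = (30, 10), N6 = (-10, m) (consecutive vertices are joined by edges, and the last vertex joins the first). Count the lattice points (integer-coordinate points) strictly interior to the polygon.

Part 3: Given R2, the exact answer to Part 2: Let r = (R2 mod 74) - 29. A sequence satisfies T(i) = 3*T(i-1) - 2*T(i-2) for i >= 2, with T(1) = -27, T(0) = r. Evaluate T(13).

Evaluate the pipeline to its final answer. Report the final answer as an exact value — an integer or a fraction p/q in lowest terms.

Part 1: squarings mod 1409: 351^1=351, 351^2=618, 351^4=85, 351^8=180, 351^16=1402, 351^32=49, 351^64=992, 351^128=582, 351^256=564, 351^512=1071, 351^1024=115, 351^2048=544, 351^4096=46, 351^8192=707, 351^16384=1063, 351^32768=1360, 351^65536=992, 351^131072=582; 351^184808 = 351^8 * 351^32 * 351^64 * 351^128 * 351^256 * 351^4096 * 351^16384 * 351^32768 * 351^131072 = 1229 (mod 1409); answer 1229
Part 2: R1 = 1229; m = -7; cross terms: (-28*-33 - 26*-20)=1444, (26*-25 - 40*-33)=670, (40*-14 - 29*-25)=165, (29*10 - 30*-14)=710, (30*-7 - -10*10)=-110, (-10*-20 - -28*-7)=4; twice the area = |2883| = 2883; area = 2883/2; boundary points = 1 + 2 + 11 + 1 + 1 + 1 = 17; strictly interior points = area - boundary/2 + 1 = 1434; answer 1434
Part 3: R2 = 1434; r = -1; T(2) = 3*(-27) - 2*(-1) = -79; iterating: T(2)=-79, T(3)=-183, T(4)=-391, T(5)=-807, T(6)=-1639, T(7)=-3303, T(8)=-6631, T(9)=-13287, T(10)=-26599, T(11)=-53223, T(12)=-106471, T(13)=-212967; answer -212967

-212967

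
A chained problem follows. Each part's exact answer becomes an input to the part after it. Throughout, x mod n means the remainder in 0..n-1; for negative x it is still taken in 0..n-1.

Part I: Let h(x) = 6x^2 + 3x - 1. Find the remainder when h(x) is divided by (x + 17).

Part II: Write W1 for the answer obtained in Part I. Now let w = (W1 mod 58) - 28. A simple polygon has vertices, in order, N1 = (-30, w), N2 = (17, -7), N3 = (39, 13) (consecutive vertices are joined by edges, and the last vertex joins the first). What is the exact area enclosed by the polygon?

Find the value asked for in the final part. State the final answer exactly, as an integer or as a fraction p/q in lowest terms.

239

Part I: remainder = value at the root: 6*(-17)^2 + 3*(-17)^1 - 1 = (1734) + (-51) + (-1) = 1682; answer 1682
Part II: W1 = 1682; w = -28; cross terms: (-30*-7 - 17*-28)=686, (17*13 - 39*-7)=494, (39*-28 - -30*13)=-702; twice the area = |478| = 478; area = 239; answer 239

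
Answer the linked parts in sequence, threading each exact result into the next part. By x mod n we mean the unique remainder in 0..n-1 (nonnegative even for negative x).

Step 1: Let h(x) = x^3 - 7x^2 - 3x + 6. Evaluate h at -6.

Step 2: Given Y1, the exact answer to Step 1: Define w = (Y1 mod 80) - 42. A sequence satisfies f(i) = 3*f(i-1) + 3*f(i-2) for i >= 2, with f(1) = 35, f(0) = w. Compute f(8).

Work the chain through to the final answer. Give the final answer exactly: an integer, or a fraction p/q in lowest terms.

Step 1: 1*(-6)^3 - 7*(-6)^2 - 3*(-6)^1 + 6 = (-216) + (-252) + (18) + (6) = -444; answer -444
Step 2: Y1 = -444; w = -6; f(2) = 3*(35) + 3*(-6) = 87; iterating: f(2)=87, f(3)=366, f(4)=1359, f(5)=5175, f(6)=19602, f(7)=74331, f(8)=281799; answer 281799

281799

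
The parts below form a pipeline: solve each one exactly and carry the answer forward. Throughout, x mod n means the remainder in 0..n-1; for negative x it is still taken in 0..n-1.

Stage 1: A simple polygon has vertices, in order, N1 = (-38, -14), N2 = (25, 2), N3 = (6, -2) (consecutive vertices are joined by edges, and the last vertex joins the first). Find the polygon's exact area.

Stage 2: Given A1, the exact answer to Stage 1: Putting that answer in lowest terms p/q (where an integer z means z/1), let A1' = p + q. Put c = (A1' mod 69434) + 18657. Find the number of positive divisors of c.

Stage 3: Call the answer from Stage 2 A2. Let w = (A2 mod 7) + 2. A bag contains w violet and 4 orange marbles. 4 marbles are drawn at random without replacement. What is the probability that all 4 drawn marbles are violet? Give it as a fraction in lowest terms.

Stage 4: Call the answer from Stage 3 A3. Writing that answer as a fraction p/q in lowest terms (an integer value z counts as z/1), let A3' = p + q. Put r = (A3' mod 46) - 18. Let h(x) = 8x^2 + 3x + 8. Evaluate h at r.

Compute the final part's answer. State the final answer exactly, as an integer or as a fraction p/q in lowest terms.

3599

Stage 1: cross terms: (-38*2 - 25*-14)=274, (25*-2 - 6*2)=-62, (6*-14 - -38*-2)=-160; twice the area = |52| = 52; area = 26; answer 26
Stage 2: A1 = 26; threaded value p + q = 27; c = 18684; 18684 = 2^2 * 3^3 * 173; number of divisors = (2+1) * (3+1) * (1+1) = 24; answer 24
Stage 3: A2 = 24; w = 5; total draws C(9,4) = 126; favorable C(5,4) = 5; P = 5/126; answer 5/126
Stage 4: A3 = 5/126; threaded value p + q = 131; r = 21; 8*(21)^2 + 3*(21)^1 + 8 = (3528) + (63) + (8) = 3599; answer 3599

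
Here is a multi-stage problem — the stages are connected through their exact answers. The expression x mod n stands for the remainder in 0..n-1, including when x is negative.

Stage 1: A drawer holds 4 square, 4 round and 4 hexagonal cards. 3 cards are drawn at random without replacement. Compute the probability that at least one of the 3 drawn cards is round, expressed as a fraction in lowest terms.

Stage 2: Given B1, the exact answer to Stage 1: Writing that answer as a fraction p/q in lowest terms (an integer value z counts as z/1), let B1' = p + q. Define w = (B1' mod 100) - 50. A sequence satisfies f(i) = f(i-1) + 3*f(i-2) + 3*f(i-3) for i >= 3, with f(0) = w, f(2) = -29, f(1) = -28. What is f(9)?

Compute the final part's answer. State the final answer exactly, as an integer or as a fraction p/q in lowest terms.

Stage 1: total draws C(12,3) = 220; complement C(8,3) = 56; favorable 220 - 56 = 164; P = 41/55; answer 41/55
Stage 2: B1 = 41/55; threaded value p + q = 96; w = 46; f(3) = 1*(-29) + 3*(-28) + 3*(46) = 25; iterating: f(3)=25, f(4)=-146, f(5)=-158, f(6)=-521, f(7)=-1433, f(8)=-3470, f(9)=-9332; answer -9332

-9332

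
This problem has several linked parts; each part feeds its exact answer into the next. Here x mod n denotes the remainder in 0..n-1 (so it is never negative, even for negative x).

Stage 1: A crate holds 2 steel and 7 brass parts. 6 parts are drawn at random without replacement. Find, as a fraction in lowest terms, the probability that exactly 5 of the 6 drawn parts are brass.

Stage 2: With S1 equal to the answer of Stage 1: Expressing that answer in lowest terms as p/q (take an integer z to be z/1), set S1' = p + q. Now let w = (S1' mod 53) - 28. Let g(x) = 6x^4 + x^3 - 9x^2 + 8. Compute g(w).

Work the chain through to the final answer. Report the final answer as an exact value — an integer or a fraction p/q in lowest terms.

2322508

Stage 1: total draws C(9,6) = 84; favorable C(7,5)*C(2,1) = 42; P = 1/2; answer 1/2
Stage 2: S1 = 1/2; threaded value p + q = 3; w = -25; 6*(-25)^4 + 1*(-25)^3 - 9*(-25)^2 + 8 = (2343750) + (-15625) + (-5625) + (8) = 2322508; answer 2322508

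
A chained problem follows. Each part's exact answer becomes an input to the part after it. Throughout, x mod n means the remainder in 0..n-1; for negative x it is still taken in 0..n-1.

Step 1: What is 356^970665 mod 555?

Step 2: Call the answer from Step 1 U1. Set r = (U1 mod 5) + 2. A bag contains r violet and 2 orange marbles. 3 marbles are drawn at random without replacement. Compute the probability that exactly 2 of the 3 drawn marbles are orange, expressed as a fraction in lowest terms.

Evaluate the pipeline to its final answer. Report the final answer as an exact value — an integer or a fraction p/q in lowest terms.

3/10

Step 1: squarings mod 555: 356^1=356, 356^2=196, 356^4=121, 356^8=211, 356^16=121, 356^32=211, 356^64=121, 356^128=211, 356^256=121, 356^512=211, 356^1024=121, 356^2048=211, 356^4096=121, 356^8192=211, 356^16384=121, 356^32768=211, 356^65536=121, 356^131072=211, 356^262144=121, 356^524288=211; 356^970665 = 356^1 * 356^8 * 356^32 * 356^128 * 356^256 * 356^512 * 356^1024 * 356^2048 * 356^16384 * 356^32768 * 356^131072 * 356^262144 * 356^524288 = 191 (mod 555); answer 191
Step 2: U1 = 191; r = 3; total draws C(5,3) = 10; favorable C(2,2)*C(3,1) = 3; P = 3/10; answer 3/10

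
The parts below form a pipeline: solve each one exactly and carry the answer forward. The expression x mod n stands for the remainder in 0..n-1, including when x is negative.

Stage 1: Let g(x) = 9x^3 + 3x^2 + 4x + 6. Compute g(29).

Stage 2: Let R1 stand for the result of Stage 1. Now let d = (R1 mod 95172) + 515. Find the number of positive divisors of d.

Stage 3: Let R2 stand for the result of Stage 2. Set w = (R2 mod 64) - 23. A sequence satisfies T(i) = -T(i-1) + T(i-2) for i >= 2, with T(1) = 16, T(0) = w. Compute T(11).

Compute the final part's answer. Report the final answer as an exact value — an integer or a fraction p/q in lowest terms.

2469

Stage 1: 9*(29)^3 + 3*(29)^2 + 4*(29)^1 + 6 = (219501) + (2523) + (116) + (6) = 222146; answer 222146
Stage 2: R1 = 222146; d = 32317; 32317 = 17 * 1901; number of divisors = (1+1) * (1+1) = 4; answer 4
Stage 3: R2 = 4; w = -19; T(2) = -1*(16) + 1*(-19) = -35; iterating: T(2)=-35, T(3)=51, T(4)=-86, T(5)=137, T(6)=-223, T(7)=360, T(8)=-583, T(9)=943, T(10)=-1526, T(11)=2469; answer 2469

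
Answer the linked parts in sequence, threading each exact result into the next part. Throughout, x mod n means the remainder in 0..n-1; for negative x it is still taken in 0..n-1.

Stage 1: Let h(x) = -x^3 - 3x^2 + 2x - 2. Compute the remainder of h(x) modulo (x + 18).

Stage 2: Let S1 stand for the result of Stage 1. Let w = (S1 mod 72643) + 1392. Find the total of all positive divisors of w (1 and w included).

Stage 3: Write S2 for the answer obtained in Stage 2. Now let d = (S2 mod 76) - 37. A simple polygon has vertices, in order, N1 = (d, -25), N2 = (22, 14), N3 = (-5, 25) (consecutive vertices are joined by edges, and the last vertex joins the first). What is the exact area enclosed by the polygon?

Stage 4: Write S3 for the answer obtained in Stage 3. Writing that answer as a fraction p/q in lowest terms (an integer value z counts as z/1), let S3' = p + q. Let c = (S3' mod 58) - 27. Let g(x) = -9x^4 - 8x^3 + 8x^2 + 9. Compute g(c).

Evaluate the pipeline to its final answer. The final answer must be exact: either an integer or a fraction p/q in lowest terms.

Stage 1: remainder = value at the root: -1*(-18)^3 - 3*(-18)^2 + 2*(-18)^1 - 2 = (5832) + (-972) + (-36) + (-2) = 4822; answer 4822
Stage 2: S1 = 4822; w = 6214; 6214 = 2 * 13 * 239; sigma = (1 + 2) * (1 + 13) * (1 + 239) = 3 * 14 * 240 = 10080; answer 10080
Stage 3: S2 = 10080; d = 11; cross terms: (11*14 - 22*-25)=704, (22*25 - -5*14)=620, (-5*-25 - 11*25)=-150; twice the area = |1174| = 1174; area = 587; answer 587
Stage 4: S3 = 587; threaded value p + q = 588; c = -19; -9*(-19)^4 - 8*(-19)^3 + 8*(-19)^2 + 9 = (-1172889) + (54872) + (2888) + (9) = -1115120; answer -1115120

-1115120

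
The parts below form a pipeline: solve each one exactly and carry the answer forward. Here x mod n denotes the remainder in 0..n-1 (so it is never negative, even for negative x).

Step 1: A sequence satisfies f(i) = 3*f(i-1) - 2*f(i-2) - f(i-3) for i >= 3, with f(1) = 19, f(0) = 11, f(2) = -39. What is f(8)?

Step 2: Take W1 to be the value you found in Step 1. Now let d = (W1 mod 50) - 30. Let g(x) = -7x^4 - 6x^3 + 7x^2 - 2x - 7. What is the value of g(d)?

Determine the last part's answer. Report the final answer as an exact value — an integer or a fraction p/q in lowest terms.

Step 1: f(3) = 3*(-39) - 2*(19) - 1*(11) = -166; iterating: f(3)=-166, f(4)=-439, f(5)=-946, f(6)=-1794, f(7)=-3051, f(8)=-4619; answer -4619
Step 2: W1 = -4619; d = 1; -7*(1)^4 - 6*(1)^3 + 7*(1)^2 - 2*(1)^1 - 7 = (-7) + (-6) + (7) + (-2) + (-7) = -15; answer -15

-15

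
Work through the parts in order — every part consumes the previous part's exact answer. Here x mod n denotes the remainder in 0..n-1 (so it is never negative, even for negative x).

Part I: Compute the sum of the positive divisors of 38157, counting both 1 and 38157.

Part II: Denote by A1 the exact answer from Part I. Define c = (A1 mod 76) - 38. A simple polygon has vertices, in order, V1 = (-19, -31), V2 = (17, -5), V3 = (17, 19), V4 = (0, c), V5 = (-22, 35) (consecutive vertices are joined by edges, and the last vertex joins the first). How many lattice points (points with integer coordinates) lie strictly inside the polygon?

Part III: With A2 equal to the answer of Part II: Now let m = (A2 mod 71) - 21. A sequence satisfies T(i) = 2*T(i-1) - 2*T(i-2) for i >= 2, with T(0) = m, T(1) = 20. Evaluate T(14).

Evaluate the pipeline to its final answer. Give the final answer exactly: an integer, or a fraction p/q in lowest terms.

2816

Part I: 38157 = 3 * 7 * 23 * 79; sigma = (1 + 3) * (1 + 7) * (1 + 23) * (1 + 79) = 4 * 8 * 24 * 80 = 61440; answer 61440
Part II: A1 = 61440; c = -6; cross terms: (-19*-5 - 17*-31)=622, (17*19 - 17*-5)=408, (17*-6 - 0*19)=-102, (0*35 - -22*-6)=-132, (-22*-31 - -19*35)=1347; twice the area = |2143| = 2143; area = 2143/2; boundary points = 2 + 24 + 1 + 1 + 3 = 31; strictly interior points = area - boundary/2 + 1 = 1057; answer 1057
Part III: A2 = 1057; m = 42; T(2) = 2*(20) - 2*(42) = -44; iterating: T(2)=-44, T(3)=-128, T(4)=-168, T(5)=-80, T(6)=176, T(7)=512, T(8)=672, T(9)=320, T(10)=-704, T(11)=-2048, T(12)=-2688, T(13)=-1280, T(14)=2816; answer 2816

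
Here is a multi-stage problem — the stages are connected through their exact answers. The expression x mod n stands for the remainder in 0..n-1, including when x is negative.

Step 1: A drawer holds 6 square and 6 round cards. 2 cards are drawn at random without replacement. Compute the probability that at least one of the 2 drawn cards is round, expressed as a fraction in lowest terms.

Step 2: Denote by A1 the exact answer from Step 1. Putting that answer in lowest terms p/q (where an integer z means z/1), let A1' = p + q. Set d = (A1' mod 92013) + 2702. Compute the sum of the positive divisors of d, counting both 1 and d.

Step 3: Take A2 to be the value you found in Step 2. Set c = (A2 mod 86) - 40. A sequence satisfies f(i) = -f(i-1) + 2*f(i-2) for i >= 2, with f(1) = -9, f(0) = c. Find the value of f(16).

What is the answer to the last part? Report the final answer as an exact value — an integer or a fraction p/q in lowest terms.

983061

Step 1: total draws C(12,2) = 66; complement C(6,2) = 15; favorable 66 - 15 = 51; P = 17/22; answer 17/22
Step 2: A1 = 17/22; threaded value p + q = 39; d = 2741; 2741 is prime, so its only divisors are 1 and 2741; sigma = 1 + 2741 = 2742; answer 2742
Step 3: A2 = 2742; c = 36; f(2) = -1*(-9) + 2*(36) = 81; iterating: f(2)=81, f(3)=-99, f(4)=261, f(5)=-459, f(6)=981, f(7)=-1899, f(8)=3861, f(9)=-7659, f(10)=15381, f(11)=-30699, f(12)=61461, f(13)=-122859, f(14)=245781, f(15)=-491499, f(16)=983061; answer 983061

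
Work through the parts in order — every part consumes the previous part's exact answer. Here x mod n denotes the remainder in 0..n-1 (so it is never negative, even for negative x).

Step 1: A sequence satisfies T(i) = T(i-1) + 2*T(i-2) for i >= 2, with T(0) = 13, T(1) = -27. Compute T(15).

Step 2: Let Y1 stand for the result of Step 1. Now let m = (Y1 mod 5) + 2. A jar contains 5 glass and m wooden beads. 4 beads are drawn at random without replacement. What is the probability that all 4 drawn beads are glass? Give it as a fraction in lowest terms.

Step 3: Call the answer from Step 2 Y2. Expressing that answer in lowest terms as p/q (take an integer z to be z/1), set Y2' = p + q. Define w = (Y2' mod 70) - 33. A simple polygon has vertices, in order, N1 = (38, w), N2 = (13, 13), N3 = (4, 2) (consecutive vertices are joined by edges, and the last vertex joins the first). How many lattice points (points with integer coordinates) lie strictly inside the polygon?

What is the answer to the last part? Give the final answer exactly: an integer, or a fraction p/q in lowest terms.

308

Step 1: T(2) = 1*(-27) + 2*(13) = -1; iterating: T(2)=-1, T(3)=-55, T(4)=-57, T(5)=-167, T(6)=-281, T(7)=-615, T(8)=-1177, T(9)=-2407, T(10)=-4761, T(11)=-9575, T(12)=-19097, T(13)=-38247, T(14)=-76441, T(15)=-152935; answer -152935
Step 2: Y1 = -152935; m = 2; total draws C(7,4) = 35; favorable C(5,4) = 5; P = 1/7; answer 1/7
Step 3: Y2 = 1/7; threaded value p + q = 8; w = -25; cross terms: (38*13 - 13*-25)=819, (13*2 - 4*13)=-26, (4*-25 - 38*2)=-176; twice the area = |617| = 617; area = 617/2; boundary points = 1 + 1 + 1 = 3; strictly interior points = area - boundary/2 + 1 = 308; answer 308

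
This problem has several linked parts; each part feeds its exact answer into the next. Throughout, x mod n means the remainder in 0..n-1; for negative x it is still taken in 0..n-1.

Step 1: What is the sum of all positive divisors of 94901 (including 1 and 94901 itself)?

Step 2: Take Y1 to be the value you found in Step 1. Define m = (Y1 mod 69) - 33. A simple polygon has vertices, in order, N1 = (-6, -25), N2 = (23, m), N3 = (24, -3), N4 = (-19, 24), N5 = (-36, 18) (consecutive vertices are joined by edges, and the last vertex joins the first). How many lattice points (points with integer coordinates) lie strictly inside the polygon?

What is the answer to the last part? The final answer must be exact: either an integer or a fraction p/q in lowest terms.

Step 1: 94901 = 43 * 2207; sigma = (1 + 43) * (1 + 2207) = 44 * 2208 = 97152; answer 97152
Step 2: Y1 = 97152; m = -33; cross terms: (-6*-33 - 23*-25)=773, (23*-3 - 24*-33)=723, (24*24 - -19*-3)=519, (-19*18 - -36*24)=522, (-36*-25 - -6*18)=1008; twice the area = |3545| = 3545; area = 3545/2; boundary points = 1 + 1 + 1 + 1 + 1 = 5; strictly interior points = area - boundary/2 + 1 = 1771; answer 1771

1771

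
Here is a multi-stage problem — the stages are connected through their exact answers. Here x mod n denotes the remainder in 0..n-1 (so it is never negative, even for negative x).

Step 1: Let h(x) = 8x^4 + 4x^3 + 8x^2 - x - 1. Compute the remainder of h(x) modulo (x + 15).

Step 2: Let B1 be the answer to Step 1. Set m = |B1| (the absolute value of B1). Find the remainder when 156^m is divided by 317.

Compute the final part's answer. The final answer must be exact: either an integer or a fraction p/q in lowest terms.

Step 1: remainder = value at the root: 8*(-15)^4 + 4*(-15)^3 + 8*(-15)^2 - 1*(-15)^1 - 1 = (405000) + (-13500) + (1800) + (15) + (-1) = 393314; answer 393314
Step 2: B1 = 393314; m = 393314; squarings mod 317: 156^1=156, 156^2=244, 156^4=257, 156^8=113, 156^16=89, 156^32=313, 156^64=16, 156^128=256, 156^256=234, 156^512=232, 156^1024=251, 156^2048=235, 156^4096=67, 156^8192=51, 156^16384=65, 156^32768=104, 156^65536=38, 156^131072=176, 156^262144=227; 156^393314 = 156^2 * 156^32 * 156^64 * 156^131072 * 156^262144 = 121 (mod 317); answer 121

121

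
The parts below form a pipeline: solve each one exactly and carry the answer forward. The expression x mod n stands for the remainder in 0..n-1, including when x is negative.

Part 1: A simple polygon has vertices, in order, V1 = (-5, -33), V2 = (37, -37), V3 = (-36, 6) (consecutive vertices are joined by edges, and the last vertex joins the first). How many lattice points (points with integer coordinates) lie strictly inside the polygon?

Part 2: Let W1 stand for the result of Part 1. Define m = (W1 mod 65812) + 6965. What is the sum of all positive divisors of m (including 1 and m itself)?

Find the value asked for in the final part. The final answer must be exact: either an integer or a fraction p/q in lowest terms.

Part 1: cross terms: (-5*-37 - 37*-33)=1406, (37*6 - -36*-37)=-1110, (-36*-33 - -5*6)=1218; twice the area = |1514| = 1514; area = 757; boundary points = 2 + 1 + 1 = 4; strictly interior points = area - boundary/2 + 1 = 756; answer 756
Part 2: W1 = 756; m = 7721; 7721 = 7 * 1103; sigma = (1 + 7) * (1 + 1103) = 8 * 1104 = 8832; answer 8832

8832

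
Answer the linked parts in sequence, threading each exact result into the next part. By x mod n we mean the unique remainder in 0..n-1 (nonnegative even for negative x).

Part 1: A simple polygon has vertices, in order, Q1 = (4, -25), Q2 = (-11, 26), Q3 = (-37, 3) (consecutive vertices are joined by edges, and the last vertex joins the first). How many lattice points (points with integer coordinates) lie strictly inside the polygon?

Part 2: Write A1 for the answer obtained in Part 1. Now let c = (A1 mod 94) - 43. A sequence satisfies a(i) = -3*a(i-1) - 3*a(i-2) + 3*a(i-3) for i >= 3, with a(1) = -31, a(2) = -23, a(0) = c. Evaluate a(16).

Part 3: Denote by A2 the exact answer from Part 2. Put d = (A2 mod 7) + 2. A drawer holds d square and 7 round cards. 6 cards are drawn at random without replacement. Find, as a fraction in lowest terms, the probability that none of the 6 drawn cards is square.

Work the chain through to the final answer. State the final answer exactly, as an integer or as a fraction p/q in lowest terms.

1/30

Part 1: cross terms: (4*26 - -11*-25)=-171, (-11*3 - -37*26)=929, (-37*-25 - 4*3)=913; twice the area = |1671| = 1671; area = 1671/2; boundary points = 3 + 1 + 1 = 5; strictly interior points = area - boundary/2 + 1 = 834; answer 834
Part 2: A1 = 834; c = 39; a(3) = -3*(-23) - 3*(-31) + 3*(39) = 279; iterating: a(3)=279, a(4)=-861, a(5)=1677, a(6)=-1611, a(7)=-2781, a(8)=18207, a(9)=-51111, a(10)=90369, a(11)=-63153, a(12)=-234981, a(13)=1165509, a(14)=-2981043, a(15)=4741659, a(16)=-1785321; answer -1785321
Part 3: A2 = -1785321; d = 3; total draws C(10,6) = 210; favorable C(7,6) = 7; P = 1/30; answer 1/30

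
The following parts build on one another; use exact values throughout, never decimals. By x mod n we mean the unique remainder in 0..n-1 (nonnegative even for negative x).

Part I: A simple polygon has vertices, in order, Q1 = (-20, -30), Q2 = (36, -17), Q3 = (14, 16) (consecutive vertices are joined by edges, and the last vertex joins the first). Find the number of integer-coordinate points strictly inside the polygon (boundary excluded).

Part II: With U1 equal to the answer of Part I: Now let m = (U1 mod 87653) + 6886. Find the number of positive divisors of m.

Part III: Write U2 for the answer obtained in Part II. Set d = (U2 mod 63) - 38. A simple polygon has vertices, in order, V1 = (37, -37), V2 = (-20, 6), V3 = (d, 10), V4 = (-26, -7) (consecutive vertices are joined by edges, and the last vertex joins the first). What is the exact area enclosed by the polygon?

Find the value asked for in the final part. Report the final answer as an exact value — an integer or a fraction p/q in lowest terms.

1179/2

Part I: cross terms: (-20*-17 - 36*-30)=1420, (36*16 - 14*-17)=814, (14*-30 - -20*16)=-100; twice the area = |2134| = 2134; area = 1067; boundary points = 1 + 11 + 2 = 14; strictly interior points = area - boundary/2 + 1 = 1061; answer 1061
Part II: U1 = 1061; m = 7947; 7947 = 3^2 * 883; number of divisors = (2+1) * (1+1) = 6; answer 6
Part III: U2 = 6; d = -32; cross terms: (37*6 - -20*-37)=-518, (-20*10 - -32*6)=-8, (-32*-7 - -26*10)=484, (-26*-37 - 37*-7)=1221; twice the area = |1179| = 1179; area = 1179/2; answer 1179/2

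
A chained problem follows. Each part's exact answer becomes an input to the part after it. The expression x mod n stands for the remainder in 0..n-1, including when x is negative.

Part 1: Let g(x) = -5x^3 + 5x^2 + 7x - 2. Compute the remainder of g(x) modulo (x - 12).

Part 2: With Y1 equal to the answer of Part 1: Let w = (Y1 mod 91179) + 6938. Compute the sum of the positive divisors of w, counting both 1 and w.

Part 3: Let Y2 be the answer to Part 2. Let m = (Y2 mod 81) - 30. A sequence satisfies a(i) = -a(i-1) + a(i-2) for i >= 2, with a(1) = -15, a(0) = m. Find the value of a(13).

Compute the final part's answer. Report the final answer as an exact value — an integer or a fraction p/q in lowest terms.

-1335

Part 1: remainder = value at the root: -5*(12)^3 + 5*(12)^2 + 7*(12)^1 - 2 = (-8640) + (720) + (84) + (-2) = -7838; answer -7838
Part 2: Y1 = -7838; w = 90279; 90279 = 3^2 * 7 * 1433; sigma = (1 + 3 + 9) * (1 + 7) * (1 + 1433) = 13 * 8 * 1434 = 149136; answer 149136
Part 3: Y2 = 149136; m = -15; a(2) = -1*(-15) + 1*(-15) = 0; iterating: a(2)=0, a(3)=-15, a(4)=15, a(5)=-30, a(6)=45, a(7)=-75, a(8)=120, a(9)=-195, a(10)=315, a(11)=-510, a(12)=825, a(13)=-1335; answer -1335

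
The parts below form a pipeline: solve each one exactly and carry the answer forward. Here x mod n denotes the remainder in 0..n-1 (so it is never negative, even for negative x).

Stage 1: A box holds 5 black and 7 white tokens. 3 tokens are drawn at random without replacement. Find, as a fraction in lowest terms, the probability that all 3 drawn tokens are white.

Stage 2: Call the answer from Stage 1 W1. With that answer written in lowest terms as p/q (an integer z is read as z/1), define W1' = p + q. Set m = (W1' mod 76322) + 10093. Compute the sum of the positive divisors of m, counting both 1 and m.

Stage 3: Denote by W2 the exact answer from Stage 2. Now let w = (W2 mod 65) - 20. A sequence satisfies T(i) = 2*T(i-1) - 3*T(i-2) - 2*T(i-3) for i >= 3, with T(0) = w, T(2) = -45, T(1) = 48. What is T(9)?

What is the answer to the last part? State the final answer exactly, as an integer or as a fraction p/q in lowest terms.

-8118

Stage 1: total draws C(12,3) = 220; favorable C(7,3) = 35; P = 7/44; answer 7/44
Stage 2: W1 = 7/44; threaded value p + q = 51; m = 10144; 10144 = 2^5 * 317; sigma = (1 + 2 + 4 + 8 + 16 + 32) * (1 + 317) = 63 * 318 = 20034; answer 20034
Stage 3: W2 = 20034; w = -6; T(3) = 2*(-45) - 3*(48) - 2*(-6) = -222; iterating: T(3)=-222, T(4)=-405, T(5)=-54, T(6)=1551, T(7)=4074, T(8)=3603, T(9)=-8118; answer -8118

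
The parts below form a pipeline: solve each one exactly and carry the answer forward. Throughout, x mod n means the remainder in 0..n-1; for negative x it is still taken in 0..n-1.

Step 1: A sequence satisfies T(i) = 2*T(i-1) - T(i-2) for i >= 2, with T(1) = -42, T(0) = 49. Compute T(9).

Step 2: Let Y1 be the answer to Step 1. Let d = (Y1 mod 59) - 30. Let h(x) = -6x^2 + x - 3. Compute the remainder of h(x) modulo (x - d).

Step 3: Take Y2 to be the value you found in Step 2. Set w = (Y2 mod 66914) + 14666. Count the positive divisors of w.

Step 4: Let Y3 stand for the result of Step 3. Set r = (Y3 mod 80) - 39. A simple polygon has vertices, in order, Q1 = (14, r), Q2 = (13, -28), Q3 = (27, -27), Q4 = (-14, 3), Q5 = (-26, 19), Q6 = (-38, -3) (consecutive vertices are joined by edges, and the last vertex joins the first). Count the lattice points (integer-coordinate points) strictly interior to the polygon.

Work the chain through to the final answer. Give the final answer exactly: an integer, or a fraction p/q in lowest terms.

Step 1: T(2) = 2*(-42) - 1*(49) = -133; iterating: T(2)=-133, T(3)=-224, T(4)=-315, T(5)=-406, T(6)=-497, T(7)=-588, T(8)=-679, T(9)=-770; answer -770
Step 2: Y1 = -770; d = 26; remainder = value at the root: -6*(26)^2 + 1*(26)^1 - 3 = (-4056) + (26) + (-3) = -4033; answer -4033
Step 3: Y2 = -4033; w = 77547; 77547 = 3 * 25849; number of divisors = (1+1) * (1+1) = 4; answer 4
Step 4: Y3 = 4; r = -35; cross terms: (14*-28 - 13*-35)=63, (13*-27 - 27*-28)=405, (27*3 - -14*-27)=-297, (-14*19 - -26*3)=-188, (-26*-3 - -38*19)=800, (-38*-35 - 14*-3)=1372; twice the area = |2155| = 2155; area = 2155/2; boundary points = 1 + 1 + 1 + 4 + 2 + 4 = 13; strictly interior points = area - boundary/2 + 1 = 1072; answer 1072

1072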